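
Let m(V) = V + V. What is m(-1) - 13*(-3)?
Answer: 37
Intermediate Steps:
m(V) = 2*V
m(-1) - 13*(-3) = 2*(-1) - 13*(-3) = -2 + 39 = 37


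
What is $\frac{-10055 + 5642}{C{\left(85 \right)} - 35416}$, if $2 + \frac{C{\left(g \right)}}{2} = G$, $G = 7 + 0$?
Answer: $\frac{1471}{11802} \approx 0.12464$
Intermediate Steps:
$G = 7$
$C{\left(g \right)} = 10$ ($C{\left(g \right)} = -4 + 2 \cdot 7 = -4 + 14 = 10$)
$\frac{-10055 + 5642}{C{\left(85 \right)} - 35416} = \frac{-10055 + 5642}{10 - 35416} = - \frac{4413}{-35406} = \left(-4413\right) \left(- \frac{1}{35406}\right) = \frac{1471}{11802}$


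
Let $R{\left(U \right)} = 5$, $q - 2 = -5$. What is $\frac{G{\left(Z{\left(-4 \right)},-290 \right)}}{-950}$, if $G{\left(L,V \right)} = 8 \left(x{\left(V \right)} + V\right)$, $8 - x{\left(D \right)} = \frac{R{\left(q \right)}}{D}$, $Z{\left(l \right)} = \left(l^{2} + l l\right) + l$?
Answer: $\frac{6542}{2755} \approx 2.3746$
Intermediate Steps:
$Z{\left(l \right)} = l + 2 l^{2}$ ($Z{\left(l \right)} = \left(l^{2} + l^{2}\right) + l = 2 l^{2} + l = l + 2 l^{2}$)
$q = -3$ ($q = 2 - 5 = -3$)
$x{\left(D \right)} = 8 - \frac{5}{D}$
$G{\left(L,V \right)} = 64 - \frac{40}{V} + 8 V$ ($G{\left(L,V \right)} = 8 \left(\left(8 - \frac{5}{V}\right) + V\right) = 8 \left(8 + V - \frac{5}{V}\right) = 64 - \frac{40}{V} + 8 V$)
$\frac{G{\left(Z{\left(-4 \right)},-290 \right)}}{-950} = \frac{64 - \frac{40}{-290} + 8 \left(-290\right)}{-950} = \left(64 - - \frac{4}{29} - 2320\right) \left(- \frac{1}{950}\right) = \left(64 + \frac{4}{29} - 2320\right) \left(- \frac{1}{950}\right) = \left(- \frac{65420}{29}\right) \left(- \frac{1}{950}\right) = \frac{6542}{2755}$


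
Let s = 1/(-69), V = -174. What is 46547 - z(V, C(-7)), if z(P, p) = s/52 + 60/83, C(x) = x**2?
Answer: 13861667591/297804 ≈ 46546.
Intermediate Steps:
s = -1/69 ≈ -0.014493
z(P, p) = 215197/297804 (z(P, p) = -1/69/52 + 60/83 = -1/69*1/52 + 60*(1/83) = -1/3588 + 60/83 = 215197/297804)
46547 - z(V, C(-7)) = 46547 - 1*215197/297804 = 46547 - 215197/297804 = 13861667591/297804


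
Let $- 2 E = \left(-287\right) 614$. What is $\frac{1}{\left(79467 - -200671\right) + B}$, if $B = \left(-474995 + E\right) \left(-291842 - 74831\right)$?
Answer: $\frac{1}{141860930416} \approx 7.0492 \cdot 10^{-12}$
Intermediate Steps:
$E = 88109$ ($E = - \frac{\left(-287\right) 614}{2} = \left(- \frac{1}{2}\right) \left(-176218\right) = 88109$)
$B = 141860650278$ ($B = \left(-474995 + 88109\right) \left(-291842 - 74831\right) = \left(-386886\right) \left(-366673\right) = 141860650278$)
$\frac{1}{\left(79467 - -200671\right) + B} = \frac{1}{\left(79467 - -200671\right) + 141860650278} = \frac{1}{\left(79467 + 200671\right) + 141860650278} = \frac{1}{280138 + 141860650278} = \frac{1}{141860930416}$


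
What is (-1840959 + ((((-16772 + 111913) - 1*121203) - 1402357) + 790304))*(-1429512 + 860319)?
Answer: 1411071567282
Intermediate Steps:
(-1840959 + ((((-16772 + 111913) - 1*121203) - 1402357) + 790304))*(-1429512 + 860319) = (-1840959 + (((95141 - 121203) - 1402357) + 790304))*(-569193) = (-1840959 + ((-26062 - 1402357) + 790304))*(-569193) = (-1840959 + (-1428419 + 790304))*(-569193) = (-1840959 - 638115)*(-569193) = -2479074*(-569193) = 1411071567282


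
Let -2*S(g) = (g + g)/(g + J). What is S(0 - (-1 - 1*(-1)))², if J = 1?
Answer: 0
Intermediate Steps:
S(g) = -g/(1 + g) (S(g) = -(g + g)/(2*(g + 1)) = -2*g/(2*(1 + g)) = -g/(1 + g))
S(0 - (-1 - 1*(-1)))² = (-(0 - (-1 - 1*(-1)))/(1 + (0 - (-1 - 1*(-1)))))² = (-(0 - (-1 + 1))/(1 + (0 - (-1 + 1))))² = (-(0 - 1*0)/(1 + (0 - 1*0)))² = (-(0 + 0)/(1 + (0 + 0)))² = (-1*0/(1 + 0))² = (-1*0/1)² = (-1*0*1)² = 0² = 0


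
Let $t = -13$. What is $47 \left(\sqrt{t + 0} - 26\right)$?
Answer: $-1222 + 47 i \sqrt{13} \approx -1222.0 + 169.46 i$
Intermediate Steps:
$47 \left(\sqrt{t + 0} - 26\right) = 47 \left(\sqrt{-13 + 0} - 26\right) = 47 \left(\sqrt{-13} - 26\right) = 47 \left(i \sqrt{13} - 26\right) = 47 \left(-26 + i \sqrt{13}\right) = -1222 + 47 i \sqrt{13}$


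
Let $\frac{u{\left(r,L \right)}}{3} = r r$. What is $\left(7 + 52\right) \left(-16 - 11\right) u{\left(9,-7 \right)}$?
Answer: $-387099$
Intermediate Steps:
$u{\left(r,L \right)} = 3 r^{2}$ ($u{\left(r,L \right)} = 3 r r = 3 r^{2}$)
$\left(7 + 52\right) \left(-16 - 11\right) u{\left(9,-7 \right)} = \left(7 + 52\right) \left(-16 - 11\right) 3 \cdot 9^{2} = 59 \left(-27\right) 3 \cdot 81 = \left(-1593\right) 243 = -387099$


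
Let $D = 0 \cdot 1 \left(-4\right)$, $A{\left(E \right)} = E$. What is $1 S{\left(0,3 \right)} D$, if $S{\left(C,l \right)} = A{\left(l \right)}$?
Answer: $0$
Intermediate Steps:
$S{\left(C,l \right)} = l$
$D = 0$ ($D = 0 \left(-4\right) = 0$)
$1 S{\left(0,3 \right)} D = 1 \cdot 3 \cdot 0 = 3 \cdot 0 = 0$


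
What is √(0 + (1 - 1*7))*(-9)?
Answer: -9*I*√6 ≈ -22.045*I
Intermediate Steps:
√(0 + (1 - 1*7))*(-9) = √(0 + (1 - 7))*(-9) = √(0 - 6)*(-9) = √(-6)*(-9) = (I*√6)*(-9) = -9*I*√6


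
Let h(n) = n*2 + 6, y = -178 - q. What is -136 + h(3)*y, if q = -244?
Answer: 656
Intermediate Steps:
y = 66 (y = -178 - 1*(-244) = -178 + 244 = 66)
h(n) = 6 + 2*n (h(n) = 2*n + 6 = 6 + 2*n)
-136 + h(3)*y = -136 + (6 + 2*3)*66 = -136 + (6 + 6)*66 = -136 + 12*66 = -136 + 792 = 656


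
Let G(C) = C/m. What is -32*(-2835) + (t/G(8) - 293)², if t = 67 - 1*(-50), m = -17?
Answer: 24580969/64 ≈ 3.8408e+5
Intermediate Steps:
G(C) = -C/17 (G(C) = C/(-17) = C*(-1/17) = -C/17)
t = 117 (t = 67 + 50 = 117)
-32*(-2835) + (t/G(8) - 293)² = -32*(-2835) + (117/((-1/17*8)) - 293)² = 90720 + (117/(-8/17) - 293)² = 90720 + (117*(-17/8) - 293)² = 90720 + (-1989/8 - 293)² = 90720 + (-4333/8)² = 90720 + 18774889/64 = 24580969/64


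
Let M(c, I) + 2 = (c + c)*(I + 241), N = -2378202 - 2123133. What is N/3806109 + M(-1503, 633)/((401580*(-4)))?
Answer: 2229468767/4922567640 ≈ 0.45291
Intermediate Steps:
N = -4501335
M(c, I) = -2 + 2*c*(241 + I) (M(c, I) = -2 + (c + c)*(I + 241) = -2 + (2*c)*(241 + I) = -2 + 2*c*(241 + I))
N/3806109 + M(-1503, 633)/((401580*(-4))) = -4501335/3806109 + (-2 + 482*(-1503) + 2*633*(-1503))/((401580*(-4))) = -4501335*1/3806109 + (-2 - 724446 - 1902798)/(-1606320) = -1500445/1268703 - 2627246*(-1/1606320) = -1500445/1268703 + 1313623/803160 = 2229468767/4922567640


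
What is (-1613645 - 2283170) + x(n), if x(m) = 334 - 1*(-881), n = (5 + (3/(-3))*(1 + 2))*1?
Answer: -3895600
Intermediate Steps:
n = 2 (n = (5 + (3*(-⅓))*3)*1 = (5 - 1*3)*1 = (5 - 3)*1 = 2*1 = 2)
x(m) = 1215 (x(m) = 334 + 881 = 1215)
(-1613645 - 2283170) + x(n) = (-1613645 - 2283170) + 1215 = -3896815 + 1215 = -3895600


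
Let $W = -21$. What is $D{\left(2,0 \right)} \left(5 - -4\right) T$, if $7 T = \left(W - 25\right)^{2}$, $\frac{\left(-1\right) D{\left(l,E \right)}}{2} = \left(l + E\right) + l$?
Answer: $- \frac{152352}{7} \approx -21765.0$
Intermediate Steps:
$D{\left(l,E \right)} = - 4 l - 2 E$ ($D{\left(l,E \right)} = - 2 \left(\left(l + E\right) + l\right) = - 2 \left(\left(E + l\right) + l\right) = - 2 \left(E + 2 l\right) = - 4 l - 2 E$)
$T = \frac{2116}{7}$ ($T = \frac{\left(-21 - 25\right)^{2}}{7} = \frac{\left(-46\right)^{2}}{7} = \frac{1}{7} \cdot 2116 = \frac{2116}{7} \approx 302.29$)
$D{\left(2,0 \right)} \left(5 - -4\right) T = \left(\left(-4\right) 2 - 0\right) \left(5 - -4\right) \frac{2116}{7} = \left(-8 + 0\right) \left(5 + 4\right) \frac{2116}{7} = \left(-8\right) 9 \cdot \frac{2116}{7} = \left(-72\right) \frac{2116}{7} = - \frac{152352}{7}$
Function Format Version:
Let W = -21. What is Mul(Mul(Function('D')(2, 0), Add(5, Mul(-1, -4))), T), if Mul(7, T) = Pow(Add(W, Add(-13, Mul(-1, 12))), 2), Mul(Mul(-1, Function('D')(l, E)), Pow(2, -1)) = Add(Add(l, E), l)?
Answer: Rational(-152352, 7) ≈ -21765.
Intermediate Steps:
Function('D')(l, E) = Add(Mul(-4, l), Mul(-2, E)) (Function('D')(l, E) = Mul(-2, Add(Add(l, E), l)) = Mul(-2, Add(Add(E, l), l)) = Mul(-2, Add(E, Mul(2, l))) = Add(Mul(-4, l), Mul(-2, E)))
T = Rational(2116, 7) (T = Mul(Rational(1, 7), Pow(Add(-21, Add(-13, Mul(-1, 12))), 2)) = Mul(Rational(1, 7), Pow(Add(-21, Add(-13, -12)), 2)) = Mul(Rational(1, 7), Pow(Add(-21, -25), 2)) = Mul(Rational(1, 7), Pow(-46, 2)) = Mul(Rational(1, 7), 2116) = Rational(2116, 7) ≈ 302.29)
Mul(Mul(Function('D')(2, 0), Add(5, Mul(-1, -4))), T) = Mul(Mul(Add(Mul(-4, 2), Mul(-2, 0)), Add(5, Mul(-1, -4))), Rational(2116, 7)) = Mul(Mul(Add(-8, 0), Add(5, 4)), Rational(2116, 7)) = Mul(Mul(-8, 9), Rational(2116, 7)) = Mul(-72, Rational(2116, 7)) = Rational(-152352, 7)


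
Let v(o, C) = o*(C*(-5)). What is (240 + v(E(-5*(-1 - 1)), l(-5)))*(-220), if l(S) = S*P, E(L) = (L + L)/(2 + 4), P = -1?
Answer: -103400/3 ≈ -34467.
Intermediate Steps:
E(L) = L/3 (E(L) = (2*L)/6 = (2*L)*(⅙) = L/3)
l(S) = -S (l(S) = S*(-1) = -S)
v(o, C) = -5*C*o (v(o, C) = o*(-5*C) = -5*C*o)
(240 + v(E(-5*(-1 - 1)), l(-5)))*(-220) = (240 - 5*(-1*(-5))*(-5*(-1 - 1))/3)*(-220) = (240 - 5*5*(-5*(-2))/3)*(-220) = (240 - 5*5*(⅓)*10)*(-220) = (240 - 5*5*10/3)*(-220) = (240 - 250/3)*(-220) = (470/3)*(-220) = -103400/3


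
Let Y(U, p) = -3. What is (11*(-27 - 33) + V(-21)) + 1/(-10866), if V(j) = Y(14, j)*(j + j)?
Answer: -5802445/10866 ≈ -534.00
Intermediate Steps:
V(j) = -6*j (V(j) = -3*(j + j) = -6*j)
(11*(-27 - 33) + V(-21)) + 1/(-10866) = (11*(-27 - 33) - 6*(-21)) + 1/(-10866) = (11*(-60) + 126) - 1/10866 = (-660 + 126) - 1/10866 = -534 - 1/10866 = -5802445/10866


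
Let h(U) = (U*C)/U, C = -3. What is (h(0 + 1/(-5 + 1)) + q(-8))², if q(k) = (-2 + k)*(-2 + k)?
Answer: 9409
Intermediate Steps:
q(k) = (-2 + k)²
h(U) = -3 (h(U) = (U*(-3))/U = (-3*U)/U = -3)
(h(0 + 1/(-5 + 1)) + q(-8))² = (-3 + (-2 - 8)²)² = (-3 + (-10)²)² = (-3 + 100)² = 97² = 9409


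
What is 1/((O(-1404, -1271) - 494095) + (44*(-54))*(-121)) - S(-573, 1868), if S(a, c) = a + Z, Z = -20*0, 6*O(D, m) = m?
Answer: 711015639/1240865 ≈ 573.00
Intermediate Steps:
O(D, m) = m/6
Z = 0
S(a, c) = a (S(a, c) = a + 0 = a)
1/((O(-1404, -1271) - 494095) + (44*(-54))*(-121)) - S(-573, 1868) = 1/(((⅙)*(-1271) - 494095) + (44*(-54))*(-121)) - 1*(-573) = 1/((-1271/6 - 494095) - 2376*(-121)) + 573 = 1/(-2965841/6 + 287496) + 573 = 1/(-1240865/6) + 573 = -6/1240865 + 573 = 711015639/1240865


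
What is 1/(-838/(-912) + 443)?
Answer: 456/202427 ≈ 0.0022527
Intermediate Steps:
1/(-838/(-912) + 443) = 1/(-838*(-1/912) + 443) = 1/(419/456 + 443) = 1/(202427/456) = 456/202427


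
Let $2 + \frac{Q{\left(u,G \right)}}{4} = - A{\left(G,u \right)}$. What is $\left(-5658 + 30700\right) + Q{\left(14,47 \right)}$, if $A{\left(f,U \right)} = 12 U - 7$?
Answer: $24390$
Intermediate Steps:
$A{\left(f,U \right)} = -7 + 12 U$
$Q{\left(u,G \right)} = 20 - 48 u$ ($Q{\left(u,G \right)} = -8 + 4 \left(- (-7 + 12 u)\right) = -8 + 4 \left(7 - 12 u\right) = -8 - \left(-28 + 48 u\right) = 20 - 48 u$)
$\left(-5658 + 30700\right) + Q{\left(14,47 \right)} = \left(-5658 + 30700\right) + \left(20 - 672\right) = 25042 + \left(20 - 672\right) = 25042 - 652 = 24390$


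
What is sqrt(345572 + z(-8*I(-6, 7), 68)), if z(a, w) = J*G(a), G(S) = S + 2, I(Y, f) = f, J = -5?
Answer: 7*sqrt(7058) ≈ 588.08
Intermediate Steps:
G(S) = 2 + S
z(a, w) = -10 - 5*a (z(a, w) = -5*(2 + a) = -10 - 5*a)
sqrt(345572 + z(-8*I(-6, 7), 68)) = sqrt(345572 + (-10 - (-40)*7)) = sqrt(345572 + (-10 - 5*(-56))) = sqrt(345572 + (-10 + 280)) = sqrt(345572 + 270) = sqrt(345842) = 7*sqrt(7058)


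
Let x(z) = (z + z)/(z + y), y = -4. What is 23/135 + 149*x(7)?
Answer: 93893/135 ≈ 695.50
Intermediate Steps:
x(z) = 2*z/(-4 + z) (x(z) = (z + z)/(z - 4) = (2*z)/(-4 + z) = 2*z/(-4 + z))
23/135 + 149*x(7) = 23/135 + 149*(2*7/(-4 + 7)) = 23*(1/135) + 149*(2*7/3) = 23/135 + 149*(2*7*(1/3)) = 23/135 + 149*(14/3) = 23/135 + 2086/3 = 93893/135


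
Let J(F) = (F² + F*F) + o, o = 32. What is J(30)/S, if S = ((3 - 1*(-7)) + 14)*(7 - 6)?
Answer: 229/3 ≈ 76.333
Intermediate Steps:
J(F) = 32 + 2*F² (J(F) = (F² + F*F) + 32 = (F² + F²) + 32 = 2*F² + 32 = 32 + 2*F²)
S = 24 (S = ((3 + 7) + 14)*1 = (10 + 14)*1 = 24*1 = 24)
J(30)/S = (32 + 2*30²)/24 = (32 + 2*900)*(1/24) = (32 + 1800)*(1/24) = 1832*(1/24) = 229/3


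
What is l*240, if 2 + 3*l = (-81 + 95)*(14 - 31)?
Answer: -19200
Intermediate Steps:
l = -80 (l = -⅔ + ((-81 + 95)*(14 - 31))/3 = -⅔ + (14*(-17))/3 = -⅔ + (⅓)*(-238) = -⅔ - 238/3 = -80)
l*240 = -80*240 = -19200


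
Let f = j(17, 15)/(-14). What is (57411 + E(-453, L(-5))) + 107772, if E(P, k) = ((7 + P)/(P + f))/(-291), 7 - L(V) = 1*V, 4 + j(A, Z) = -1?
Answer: 304608513017/1844067 ≈ 1.6518e+5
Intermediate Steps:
j(A, Z) = -5 (j(A, Z) = -4 - 1 = -5)
f = 5/14 (f = -5/(-14) = -5*(-1/14) = 5/14 ≈ 0.35714)
L(V) = 7 - V
E(P, k) = -(7 + P)/(291*(5/14 + P)) (E(P, k) = ((7 + P)/(P + 5/14))/(-291) = ((7 + P)/(5/14 + P))*(-1/291) = -(7 + P)/(291*(5/14 + P)))
(57411 + E(-453, L(-5))) + 107772 = (57411 + 14*(-7 - 1*(-453))/(291*(5 + 14*(-453)))) + 107772 = (57411 + 14*(-7 + 453)/(291*(5 - 6342))) + 107772 = (57411 + (14/291)*446/(-6337)) + 107772 = (57411 + (14/291)*(-1/6337)*446) + 107772 = (57411 - 6244/1844067) + 107772 = 105869724293/1844067 + 107772 = 304608513017/1844067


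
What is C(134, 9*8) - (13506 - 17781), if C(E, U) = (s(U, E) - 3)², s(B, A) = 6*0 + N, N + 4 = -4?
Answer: 4396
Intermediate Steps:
N = -8 (N = -4 - 4 = -8)
s(B, A) = -8 (s(B, A) = 6*0 - 8 = 0 - 8 = -8)
C(E, U) = 121 (C(E, U) = (-8 - 3)² = (-11)² = 121)
C(134, 9*8) - (13506 - 17781) = 121 - (13506 - 17781) = 121 - 1*(-4275) = 121 + 4275 = 4396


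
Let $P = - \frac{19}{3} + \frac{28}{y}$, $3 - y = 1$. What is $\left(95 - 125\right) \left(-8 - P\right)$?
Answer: $470$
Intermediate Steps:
$y = 2$ ($y = 3 - 1 = 2$)
$P = \frac{23}{3}$ ($P = - \frac{19}{3} + \frac{28}{2} = \left(-19\right) \frac{1}{3} + 28 \cdot \frac{1}{2} = - \frac{19}{3} + 14 = \frac{23}{3} \approx 7.6667$)
$\left(95 - 125\right) \left(-8 - P\right) = \left(95 - 125\right) \left(-8 - \frac{23}{3}\right) = - 30 \left(-8 - \frac{23}{3}\right) = \left(-30\right) \left(- \frac{47}{3}\right) = 470$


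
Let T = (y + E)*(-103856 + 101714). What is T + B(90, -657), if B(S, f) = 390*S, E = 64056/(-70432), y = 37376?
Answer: -352258357887/4402 ≈ -8.0022e+7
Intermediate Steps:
E = -8007/8804 (E = 64056*(-1/70432) = -8007/8804 ≈ -0.90947)
T = -352412868087/4402 (T = (37376 - 8007/8804)*(-103856 + 101714) = (329050297/8804)*(-2142) = -352412868087/4402 ≈ -8.0057e+7)
T + B(90, -657) = -352412868087/4402 + 390*90 = -352412868087/4402 + 35100 = -352258357887/4402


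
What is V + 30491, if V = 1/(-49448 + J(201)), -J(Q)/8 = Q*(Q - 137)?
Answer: 4645608759/152360 ≈ 30491.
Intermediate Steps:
J(Q) = -8*Q*(-137 + Q) (J(Q) = -8*Q*(Q - 137) = -8*Q*(-137 + Q))
V = -1/152360 (V = 1/(-49448 + 8*201*(137 - 1*201)) = 1/(-49448 + 8*201*(137 - 201)) = 1/(-49448 + 8*201*(-64)) = 1/(-49448 - 102912) = 1/(-152360) = -1/152360 ≈ -6.5634e-6)
V + 30491 = -1/152360 + 30491 = 4645608759/152360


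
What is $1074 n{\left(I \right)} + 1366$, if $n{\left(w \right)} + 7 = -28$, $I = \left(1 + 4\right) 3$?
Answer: $-36224$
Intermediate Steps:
$I = 15$ ($I = 5 \cdot 3 = 15$)
$n{\left(w \right)} = -35$ ($n{\left(w \right)} = -7 - 28 = -35$)
$1074 n{\left(I \right)} + 1366 = 1074 \left(-35\right) + 1366 = -37590 + 1366 = -36224$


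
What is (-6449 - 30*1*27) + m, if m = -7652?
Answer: -14911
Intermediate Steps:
(-6449 - 30*1*27) + m = (-6449 - 30*1*27) - 7652 = (-6449 - 30*27) - 7652 = (-6449 - 810) - 7652 = -7259 - 7652 = -14911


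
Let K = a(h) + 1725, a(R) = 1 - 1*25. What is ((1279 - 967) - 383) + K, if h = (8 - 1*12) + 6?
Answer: 1630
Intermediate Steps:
h = 2 (h = (8 - 12) + 6 = -4 + 6 = 2)
a(R) = -24 (a(R) = 1 - 25 = -24)
K = 1701 (K = -24 + 1725 = 1701)
((1279 - 967) - 383) + K = ((1279 - 967) - 383) + 1701 = (312 - 383) + 1701 = -71 + 1701 = 1630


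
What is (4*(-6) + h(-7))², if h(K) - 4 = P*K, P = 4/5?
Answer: 16384/25 ≈ 655.36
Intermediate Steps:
P = ⅘ (P = 4*(⅕) = ⅘ ≈ 0.80000)
h(K) = 4 + 4*K/5
(4*(-6) + h(-7))² = (4*(-6) + (4 + (⅘)*(-7)))² = (-24 + (4 - 28/5))² = (-24 - 8/5)² = (-128/5)² = 16384/25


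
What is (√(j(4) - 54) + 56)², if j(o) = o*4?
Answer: (56 + I*√38)² ≈ 3098.0 + 690.41*I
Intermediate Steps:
j(o) = 4*o
(√(j(4) - 54) + 56)² = (√(4*4 - 54) + 56)² = (√(16 - 54) + 56)² = (√(-38) + 56)² = (I*√38 + 56)² = (56 + I*√38)²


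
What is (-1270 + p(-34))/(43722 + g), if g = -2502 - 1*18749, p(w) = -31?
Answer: -1301/22471 ≈ -0.057897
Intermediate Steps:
g = -21251 (g = -2502 - 18749 = -21251)
(-1270 + p(-34))/(43722 + g) = (-1270 - 31)/(43722 - 21251) = -1301/22471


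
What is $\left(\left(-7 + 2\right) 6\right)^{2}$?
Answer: $900$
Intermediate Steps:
$\left(\left(-7 + 2\right) 6\right)^{2} = \left(\left(-5\right) 6\right)^{2} = \left(-30\right)^{2} = 900$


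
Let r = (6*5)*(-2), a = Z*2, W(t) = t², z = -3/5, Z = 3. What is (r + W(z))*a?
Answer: -8946/25 ≈ -357.84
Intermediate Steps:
z = -⅗ (z = -3*⅕ = -⅗ ≈ -0.60000)
a = 6 (a = 3*2 = 6)
r = -60 (r = 30*(-2) = -60)
(r + W(z))*a = (-60 + (-⅗)²)*6 = (-60 + 9/25)*6 = -1491/25*6 = -8946/25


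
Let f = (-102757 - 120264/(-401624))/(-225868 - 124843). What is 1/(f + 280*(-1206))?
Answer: -17606744333/5945440267672802 ≈ -2.9614e-6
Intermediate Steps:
f = 5158694638/17606744333 (f = (-102757 - 120264*(-1/401624))/(-350711) = (-102757 + 15033/50203)*(-1/350711) = -5158694638/50203*(-1/350711) = 5158694638/17606744333 ≈ 0.29300)
1/(f + 280*(-1206)) = 1/(5158694638/17606744333 + 280*(-1206)) = 1/(5158694638/17606744333 - 337680) = 1/(-5945440267672802/17606744333) = -17606744333/5945440267672802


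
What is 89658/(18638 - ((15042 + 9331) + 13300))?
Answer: -9962/2115 ≈ -4.7102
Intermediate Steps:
89658/(18638 - ((15042 + 9331) + 13300)) = 89658/(18638 - (24373 + 13300)) = 89658/(18638 - 1*37673) = 89658/(18638 - 37673) = 89658/(-19035) = 89658*(-1/19035) = -9962/2115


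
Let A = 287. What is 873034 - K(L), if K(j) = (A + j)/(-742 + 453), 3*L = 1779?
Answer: 252307706/289 ≈ 8.7304e+5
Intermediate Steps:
L = 593 (L = (⅓)*1779 = 593)
K(j) = -287/289 - j/289 (K(j) = (287 + j)/(-742 + 453) = (287 + j)/(-289) = (287 + j)*(-1/289) = -287/289 - j/289)
873034 - K(L) = 873034 - (-287/289 - 1/289*593) = 873034 - (-287/289 - 593/289) = 873034 - 1*(-880/289) = 873034 + 880/289 = 252307706/289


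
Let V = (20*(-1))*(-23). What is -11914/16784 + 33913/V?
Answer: 70464419/965080 ≈ 73.014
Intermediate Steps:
V = 460 (V = -20*(-23) = 460)
-11914/16784 + 33913/V = -11914/16784 + 33913/460 = -11914*1/16784 + 33913*(1/460) = -5957/8392 + 33913/460 = 70464419/965080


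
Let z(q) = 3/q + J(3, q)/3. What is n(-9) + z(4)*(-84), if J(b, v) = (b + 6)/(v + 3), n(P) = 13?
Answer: -86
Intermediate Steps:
J(b, v) = (6 + b)/(3 + v)
z(q) = 3/q + 3/(3 + q) (z(q) = 3/q + ((6 + 3)/(3 + q))/3 = 3/q + (9/(3 + q))*(⅓) = 3/q + 3/(3 + q))
n(-9) + z(4)*(-84) = 13 + (3*(3 + 2*4)/(4*(3 + 4)))*(-84) = 13 + (3*(¼)*(3 + 8)/7)*(-84) = 13 + (3*(¼)*(⅐)*11)*(-84) = 13 + (33/28)*(-84) = 13 - 99 = -86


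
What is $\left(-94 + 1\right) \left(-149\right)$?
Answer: $13857$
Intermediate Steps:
$\left(-94 + 1\right) \left(-149\right) = \left(-93\right) \left(-149\right) = 13857$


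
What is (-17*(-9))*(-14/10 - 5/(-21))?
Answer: -6222/35 ≈ -177.77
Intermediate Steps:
(-17*(-9))*(-14/10 - 5/(-21)) = 153*(-14*⅒ - 5*(-1/21)) = 153*(-7/5 + 5/21) = 153*(-122/105) = -6222/35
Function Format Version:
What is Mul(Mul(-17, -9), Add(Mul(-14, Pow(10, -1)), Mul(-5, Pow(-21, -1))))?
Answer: Rational(-6222, 35) ≈ -177.77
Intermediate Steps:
Mul(Mul(-17, -9), Add(Mul(-14, Pow(10, -1)), Mul(-5, Pow(-21, -1)))) = Mul(153, Add(Mul(-14, Rational(1, 10)), Mul(-5, Rational(-1, 21)))) = Mul(153, Add(Rational(-7, 5), Rational(5, 21))) = Mul(153, Rational(-122, 105)) = Rational(-6222, 35)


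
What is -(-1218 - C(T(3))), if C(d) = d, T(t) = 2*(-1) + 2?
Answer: 1218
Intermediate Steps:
T(t) = 0 (T(t) = -2 + 2 = 0)
-(-1218 - C(T(3))) = -(-1218 - 1*0) = -(-1218 + 0) = -1*(-1218) = 1218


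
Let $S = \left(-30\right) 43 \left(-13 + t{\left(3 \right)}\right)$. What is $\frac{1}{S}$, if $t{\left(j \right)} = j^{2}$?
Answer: $\frac{1}{5160} \approx 0.0001938$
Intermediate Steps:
$S = 5160$ ($S = \left(-30\right) 43 \left(-13 + 3^{2}\right) = - 1290 \left(-13 + 9\right) = \left(-1290\right) \left(-4\right) = 5160$)
$\frac{1}{S} = \frac{1}{5160}$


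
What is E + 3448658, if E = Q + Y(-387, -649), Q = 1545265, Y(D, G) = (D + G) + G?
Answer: 4992238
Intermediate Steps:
Y(D, G) = D + 2*G
E = 1543580 (E = 1545265 + (-387 + 2*(-649)) = 1545265 + (-387 - 1298) = 1545265 - 1685 = 1543580)
E + 3448658 = 1543580 + 3448658 = 4992238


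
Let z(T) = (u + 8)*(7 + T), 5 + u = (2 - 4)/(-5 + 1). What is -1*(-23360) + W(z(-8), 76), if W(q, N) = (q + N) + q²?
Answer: 93779/4 ≈ 23445.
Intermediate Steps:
u = -9/2 (u = -5 + (2 - 4)/(-5 + 1) = -5 - 2/(-4) = -5 - 2*(-¼) = -5 + ½ = -9/2 ≈ -4.5000)
z(T) = 49/2 + 7*T/2 (z(T) = (-9/2 + 8)*(7 + T) = 7*(7 + T)/2 = 49/2 + 7*T/2)
W(q, N) = N + q + q² (W(q, N) = (N + q) + q² = N + q + q²)
-1*(-23360) + W(z(-8), 76) = -1*(-23360) + (76 + (49/2 + (7/2)*(-8)) + (49/2 + (7/2)*(-8))²) = 23360 + (76 + (49/2 - 28) + (49/2 - 28)²) = 23360 + (76 - 7/2 + (-7/2)²) = 23360 + (76 - 7/2 + 49/4) = 23360 + 339/4 = 93779/4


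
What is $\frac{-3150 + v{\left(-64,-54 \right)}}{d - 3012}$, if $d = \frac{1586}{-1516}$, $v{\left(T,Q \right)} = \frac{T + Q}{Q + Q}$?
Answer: $\frac{64445539}{61665003} \approx 1.0451$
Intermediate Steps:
$v{\left(T,Q \right)} = \frac{Q + T}{2 Q}$
$d = - \frac{793}{758}$ ($d = 1586 \left(- \frac{1}{1516}\right) = - \frac{793}{758} \approx -1.0462$)
$\frac{-3150 + v{\left(-64,-54 \right)}}{d - 3012} = \frac{-3150 + \frac{-54 - 64}{2 \left(-54\right)}}{- \frac{793}{758} - 3012} = \frac{-3150 + \frac{1}{2} \left(- \frac{1}{54}\right) \left(-118\right)}{- \frac{2283889}{758}} = \left(-3150 + \frac{59}{54}\right) \left(- \frac{758}{2283889}\right) = \left(- \frac{170041}{54}\right) \left(- \frac{758}{2283889}\right) = \frac{64445539}{61665003}$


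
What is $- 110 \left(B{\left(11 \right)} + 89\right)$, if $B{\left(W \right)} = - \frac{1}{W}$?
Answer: $-9780$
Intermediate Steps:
$- 110 \left(B{\left(11 \right)} + 89\right) = - 110 \left(- \frac{1}{11} + 89\right) = \left(-110\right) \frac{978}{11} = -9780$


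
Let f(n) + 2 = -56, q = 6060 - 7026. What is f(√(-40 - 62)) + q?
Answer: -1024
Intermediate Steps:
q = -966
f(n) = -58 (f(n) = -2 - 56 = -58)
f(√(-40 - 62)) + q = -58 - 966 = -1024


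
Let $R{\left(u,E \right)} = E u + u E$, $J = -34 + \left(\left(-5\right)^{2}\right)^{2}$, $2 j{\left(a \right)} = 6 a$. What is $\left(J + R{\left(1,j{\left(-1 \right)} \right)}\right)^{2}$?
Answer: $342225$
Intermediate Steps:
$j{\left(a \right)} = 3 a$ ($j{\left(a \right)} = \frac{6 a}{2} = 3 a$)
$J = 591$ ($J = -34 + 25^{2} = -34 + 625 = 591$)
$R{\left(u,E \right)} = 2 E u$ ($R{\left(u,E \right)} = E u + E u = 2 E u$)
$\left(J + R{\left(1,j{\left(-1 \right)} \right)}\right)^{2} = \left(591 + 2 \cdot 3 \left(-1\right) 1\right)^{2} = \left(591 + 2 \left(-3\right) 1\right)^{2} = \left(591 - 6\right)^{2} = 585^{2} = 342225$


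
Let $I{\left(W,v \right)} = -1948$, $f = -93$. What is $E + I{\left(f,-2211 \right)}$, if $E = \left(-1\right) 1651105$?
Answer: $-1653053$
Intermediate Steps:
$E = -1651105$
$E + I{\left(f,-2211 \right)} = -1651105 - 1948 = -1653053$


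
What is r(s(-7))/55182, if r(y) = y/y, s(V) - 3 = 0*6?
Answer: 1/55182 ≈ 1.8122e-5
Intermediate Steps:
s(V) = 3 (s(V) = 3 + 0*6 = 3 + 0 = 3)
r(y) = 1
r(s(-7))/55182 = 1/55182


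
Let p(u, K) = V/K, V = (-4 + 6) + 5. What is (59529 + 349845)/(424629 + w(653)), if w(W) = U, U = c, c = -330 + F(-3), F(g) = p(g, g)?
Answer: 614061/636445 ≈ 0.96483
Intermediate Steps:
V = 7 (V = 2 + 5 = 7)
p(u, K) = 7/K
F(g) = 7/g
c = -997/3 (c = -330 + 7/(-3) = -330 + 7*(-1/3) = -330 - 7/3 = -997/3 ≈ -332.33)
U = -997/3 ≈ -332.33
w(W) = -997/3
(59529 + 349845)/(424629 + w(653)) = (59529 + 349845)/(424629 - 997/3) = 409374/(1272890/3) = 409374*(3/1272890) = 614061/636445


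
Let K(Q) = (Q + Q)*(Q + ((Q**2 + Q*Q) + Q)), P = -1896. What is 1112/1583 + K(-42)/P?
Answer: 19169330/125057 ≈ 153.28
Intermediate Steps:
K(Q) = 2*Q*(2*Q + 2*Q**2) (K(Q) = (2*Q)*(Q + ((Q**2 + Q**2) + Q)) = (2*Q)*(Q + (2*Q**2 + Q)) = (2*Q)*(Q + (Q + 2*Q**2)) = (2*Q)*(2*Q + 2*Q**2) = 2*Q*(2*Q + 2*Q**2))
1112/1583 + K(-42)/P = 1112/1583 + (4*(-42)**2*(1 - 42))/(-1896) = 1112*(1/1583) + (4*1764*(-41))*(-1/1896) = 1112/1583 - 289296*(-1/1896) = 1112/1583 + 12054/79 = 19169330/125057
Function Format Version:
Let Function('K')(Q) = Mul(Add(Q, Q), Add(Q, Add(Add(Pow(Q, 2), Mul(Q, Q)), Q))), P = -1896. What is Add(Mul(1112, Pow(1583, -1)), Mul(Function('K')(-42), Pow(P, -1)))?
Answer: Rational(19169330, 125057) ≈ 153.28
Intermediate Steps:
Function('K')(Q) = Mul(2, Q, Add(Mul(2, Q), Mul(2, Pow(Q, 2)))) (Function('K')(Q) = Mul(Mul(2, Q), Add(Q, Add(Add(Pow(Q, 2), Pow(Q, 2)), Q))) = Mul(Mul(2, Q), Add(Q, Add(Mul(2, Pow(Q, 2)), Q))) = Mul(Mul(2, Q), Add(Q, Add(Q, Mul(2, Pow(Q, 2))))) = Mul(Mul(2, Q), Add(Mul(2, Q), Mul(2, Pow(Q, 2)))) = Mul(2, Q, Add(Mul(2, Q), Mul(2, Pow(Q, 2)))))
Add(Mul(1112, Pow(1583, -1)), Mul(Function('K')(-42), Pow(P, -1))) = Add(Mul(1112, Pow(1583, -1)), Mul(Mul(4, Pow(-42, 2), Add(1, -42)), Pow(-1896, -1))) = Add(Mul(1112, Rational(1, 1583)), Mul(Mul(4, 1764, -41), Rational(-1, 1896))) = Add(Rational(1112, 1583), Mul(-289296, Rational(-1, 1896))) = Add(Rational(1112, 1583), Rational(12054, 79)) = Rational(19169330, 125057)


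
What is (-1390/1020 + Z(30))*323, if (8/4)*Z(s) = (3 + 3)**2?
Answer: 32243/6 ≈ 5373.8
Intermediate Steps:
Z(s) = 18 (Z(s) = (3 + 3)**2/2 = (1/2)*6**2 = (1/2)*36 = 18)
(-1390/1020 + Z(30))*323 = (-1390/1020 + 18)*323 = (-1390*1/1020 + 18)*323 = (-139/102 + 18)*323 = (1697/102)*323 = 32243/6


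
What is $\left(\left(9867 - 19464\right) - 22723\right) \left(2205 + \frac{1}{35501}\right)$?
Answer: $- \frac{2530000097920}{35501} \approx -7.1266 \cdot 10^{7}$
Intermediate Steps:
$\left(\left(9867 - 19464\right) - 22723\right) \left(2205 + \frac{1}{35501}\right) = \left(-9597 - 22723\right) \frac{78279706}{35501} = \left(-32320\right) \frac{78279706}{35501} = - \frac{2530000097920}{35501}$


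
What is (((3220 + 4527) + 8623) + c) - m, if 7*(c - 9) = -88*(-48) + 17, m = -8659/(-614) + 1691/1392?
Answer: 50762816929/2991408 ≈ 16970.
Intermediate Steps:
m = 6545801/427344 (m = -8659*(-1/614) + 1691*(1/1392) = 8659/614 + 1691/1392 = 6545801/427344 ≈ 15.317)
c = 4304/7 (c = 9 + (-88*(-48) + 17)/7 = 9 + (4224 + 17)/7 = 9 + (⅐)*4241 = 9 + 4241/7 = 4304/7 ≈ 614.86)
(((3220 + 4527) + 8623) + c) - m = (((3220 + 4527) + 8623) + 4304/7) - 1*6545801/427344 = ((7747 + 8623) + 4304/7) - 6545801/427344 = (16370 + 4304/7) - 6545801/427344 = 118894/7 - 6545801/427344 = 50762816929/2991408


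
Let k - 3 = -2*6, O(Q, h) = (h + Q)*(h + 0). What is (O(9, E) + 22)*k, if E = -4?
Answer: -18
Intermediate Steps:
O(Q, h) = h*(Q + h) (O(Q, h) = (Q + h)*h = h*(Q + h))
k = -9 (k = 3 - 2*6 = 3 - 12 = -9)
(O(9, E) + 22)*k = (-4*(9 - 4) + 22)*(-9) = (-4*5 + 22)*(-9) = (-20 + 22)*(-9) = 2*(-9) = -18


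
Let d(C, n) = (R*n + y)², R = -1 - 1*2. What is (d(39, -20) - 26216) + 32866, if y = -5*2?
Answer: 9150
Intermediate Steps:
y = -10
R = -3 (R = -1 - 2 = -3)
d(C, n) = (-10 - 3*n)² (d(C, n) = (-3*n - 10)² = (-10 - 3*n)²)
(d(39, -20) - 26216) + 32866 = ((10 + 3*(-20))² - 26216) + 32866 = ((10 - 60)² - 26216) + 32866 = ((-50)² - 26216) + 32866 = (2500 - 26216) + 32866 = -23716 + 32866 = 9150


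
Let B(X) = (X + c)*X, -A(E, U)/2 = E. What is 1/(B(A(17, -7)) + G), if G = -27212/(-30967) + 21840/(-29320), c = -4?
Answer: 22698811/29329902226 ≈ 0.00077391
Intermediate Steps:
A(E, U) = -2*E
B(X) = X*(-4 + X) (B(X) = (X - 4)*X = (-4 + X)*X = X*(-4 + X))
G = 3038414/22698811 (G = -27212*(-1/30967) + 21840*(-1/29320) = 27212/30967 - 546/733 = 3038414/22698811 ≈ 0.13386)
1/(B(A(17, -7)) + G) = 1/((-2*17)*(-4 - 2*17) + 3038414/22698811) = 1/(-34*(-4 - 34) + 3038414/22698811) = 1/(-34*(-38) + 3038414/22698811) = 1/(1292 + 3038414/22698811) = 1/(29329902226/22698811) = 22698811/29329902226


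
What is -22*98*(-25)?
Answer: 53900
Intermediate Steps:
-22*98*(-25) = -2156*(-25) = 53900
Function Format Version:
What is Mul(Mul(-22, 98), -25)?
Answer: 53900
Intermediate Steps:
Mul(Mul(-22, 98), -25) = Mul(-2156, -25) = 53900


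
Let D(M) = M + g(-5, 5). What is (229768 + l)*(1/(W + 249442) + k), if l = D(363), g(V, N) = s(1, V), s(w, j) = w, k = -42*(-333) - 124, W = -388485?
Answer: 443559653606580/139043 ≈ 3.1901e+9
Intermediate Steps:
k = 13862 (k = 13986 - 124 = 13862)
g(V, N) = 1
D(M) = 1 + M (D(M) = M + 1 = 1 + M)
l = 364 (l = 1 + 363 = 364)
(229768 + l)*(1/(W + 249442) + k) = (229768 + 364)*(1/(-388485 + 249442) + 13862) = 230132*(1/(-139043) + 13862) = 230132*(-1/139043 + 13862) = 230132*(1927414065/139043) = 443559653606580/139043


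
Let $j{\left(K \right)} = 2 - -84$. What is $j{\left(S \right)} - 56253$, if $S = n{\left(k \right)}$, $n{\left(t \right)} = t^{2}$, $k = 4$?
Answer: $-56167$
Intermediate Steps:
$S = 16$ ($S = 4^{2} = 16$)
$j{\left(K \right)} = 86$ ($j{\left(K \right)} = 2 + 84 = 86$)
$j{\left(S \right)} - 56253 = 86 - 56253 = -56167$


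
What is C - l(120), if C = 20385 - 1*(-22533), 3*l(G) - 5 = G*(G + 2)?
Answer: 114109/3 ≈ 38036.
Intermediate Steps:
l(G) = 5/3 + G*(2 + G)/3 (l(G) = 5/3 + (G*(G + 2))/3 = 5/3 + (G*(2 + G))/3 = 5/3 + G*(2 + G)/3)
C = 42918 (C = 20385 + 22533 = 42918)
C - l(120) = 42918 - (5/3 + (1/3)*120**2 + (2/3)*120) = 42918 - (5/3 + (1/3)*14400 + 80) = 42918 - (5/3 + 4800 + 80) = 42918 - 1*14645/3 = 42918 - 14645/3 = 114109/3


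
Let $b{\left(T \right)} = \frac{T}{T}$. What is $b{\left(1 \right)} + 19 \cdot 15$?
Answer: $286$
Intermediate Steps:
$b{\left(T \right)} = 1$
$b{\left(1 \right)} + 19 \cdot 15 = 1 + 19 \cdot 15 = 1 + 285 = 286$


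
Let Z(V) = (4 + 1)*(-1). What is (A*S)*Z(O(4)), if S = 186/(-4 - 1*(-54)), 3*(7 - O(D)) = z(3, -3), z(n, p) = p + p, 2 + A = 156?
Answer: -14322/5 ≈ -2864.4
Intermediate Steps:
A = 154 (A = -2 + 156 = 154)
z(n, p) = 2*p
O(D) = 9 (O(D) = 7 - 2*(-3)/3 = 7 - ⅓*(-6) = 7 + 2 = 9)
Z(V) = -5 (Z(V) = 5*(-1) = -5)
S = 93/25 (S = 186/(-4 + 54) = 186/50 = 186*(1/50) = 93/25 ≈ 3.7200)
(A*S)*Z(O(4)) = (154*(93/25))*(-5) = (14322/25)*(-5) = -14322/5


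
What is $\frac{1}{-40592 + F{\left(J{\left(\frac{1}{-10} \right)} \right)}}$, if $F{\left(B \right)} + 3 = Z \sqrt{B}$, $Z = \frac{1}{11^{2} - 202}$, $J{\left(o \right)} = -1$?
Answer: $- \frac{266343795}{10812226358026} + \frac{81 i}{10812226358026} \approx -2.4634 \cdot 10^{-5} + 7.4915 \cdot 10^{-12} i$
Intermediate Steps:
$Z = - \frac{1}{81}$ ($Z = \frac{1}{121 - 202} = \frac{1}{-81} = - \frac{1}{81} \approx -0.012346$)
$F{\left(B \right)} = -3 - \frac{\sqrt{B}}{81}$
$\frac{1}{-40592 + F{\left(J{\left(\frac{1}{-10} \right)} \right)}} = \frac{1}{-40592 - \left(3 + \frac{\sqrt{-1}}{81}\right)} = \frac{1}{-40592 - \left(3 + \frac{i}{81}\right)} = \frac{1}{-40595 - \frac{i}{81}} = \frac{6561 \left(-40595 + \frac{i}{81}\right)}{10812226358026}$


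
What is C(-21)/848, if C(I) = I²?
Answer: 441/848 ≈ 0.52005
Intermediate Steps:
C(-21)/848 = (-21)²/848 = 441*(1/848) = 441/848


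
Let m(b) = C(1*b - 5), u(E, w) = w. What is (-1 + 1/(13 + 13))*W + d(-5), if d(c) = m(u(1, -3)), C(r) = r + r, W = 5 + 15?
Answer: -458/13 ≈ -35.231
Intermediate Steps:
W = 20
C(r) = 2*r
m(b) = -10 + 2*b (m(b) = 2*(1*b - 5) = 2*(b - 5) = 2*(-5 + b) = -10 + 2*b)
d(c) = -16 (d(c) = -10 + 2*(-3) = -10 - 6 = -16)
(-1 + 1/(13 + 13))*W + d(-5) = (-1 + 1/(13 + 13))*20 - 16 = (-1 + 1/26)*20 - 16 = -25/26*20 - 16 = -250/13 - 16 = -458/13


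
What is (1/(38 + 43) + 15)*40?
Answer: 48640/81 ≈ 600.49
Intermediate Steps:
(1/(38 + 43) + 15)*40 = (1/81 + 15)*40 = (1216/81)*40 = 48640/81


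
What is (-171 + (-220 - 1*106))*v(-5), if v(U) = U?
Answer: 2485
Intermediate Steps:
(-171 + (-220 - 1*106))*v(-5) = (-171 + (-220 - 1*106))*(-5) = (-171 + (-220 - 106))*(-5) = (-171 - 326)*(-5) = -497*(-5) = 2485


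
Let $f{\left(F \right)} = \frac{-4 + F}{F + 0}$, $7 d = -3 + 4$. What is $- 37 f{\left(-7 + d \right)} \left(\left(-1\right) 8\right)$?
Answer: $\frac{1406}{3} \approx 468.67$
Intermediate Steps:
$d = \frac{1}{7}$ ($d = \frac{-3 + 4}{7} = \frac{1}{7} \cdot 1 = \frac{1}{7} \approx 0.14286$)
$f{\left(F \right)} = \frac{-4 + F}{F}$
$- 37 f{\left(-7 + d \right)} \left(\left(-1\right) 8\right) = - 37 \frac{-4 + \left(-7 + \frac{1}{7}\right)}{-7 + \frac{1}{7}} \left(\left(-1\right) 8\right) = - 37 \frac{-4 - \frac{48}{7}}{- \frac{48}{7}} \left(-8\right) = - 37 \left(\left(- \frac{7}{48}\right) \left(- \frac{76}{7}\right)\right) \left(-8\right) = \left(-37\right) \frac{19}{12} \left(-8\right) = \left(- \frac{703}{12}\right) \left(-8\right) = \frac{1406}{3}$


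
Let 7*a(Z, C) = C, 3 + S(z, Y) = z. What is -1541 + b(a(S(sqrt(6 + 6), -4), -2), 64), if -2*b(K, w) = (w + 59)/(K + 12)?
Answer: -6185/4 ≈ -1546.3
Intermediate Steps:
S(z, Y) = -3 + z
a(Z, C) = C/7
b(K, w) = -(59 + w)/(2*(12 + K)) (b(K, w) = -(w + 59)/(2*(K + 12)) = -(59 + w)/(2*(12 + K)))
-1541 + b(a(S(sqrt(6 + 6), -4), -2), 64) = -1541 + (-59 - 1*64)/(2*(12 + (1/7)*(-2))) = -1541 + (-59 - 64)/(2*(12 - 2/7)) = -1541 + (1/2)*(-123)/(82/7) = -1541 + (1/2)*(7/82)*(-123) = -1541 - 21/4 = -6185/4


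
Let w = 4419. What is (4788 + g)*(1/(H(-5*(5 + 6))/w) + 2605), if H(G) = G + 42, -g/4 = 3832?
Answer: -310360840/13 ≈ -2.3874e+7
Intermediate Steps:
g = -15328 (g = -4*3832 = -15328)
H(G) = 42 + G
(4788 + g)*(1/(H(-5*(5 + 6))/w) + 2605) = (4788 - 15328)*(1/((42 - 5*(5 + 6))/4419) + 2605) = -10540*(1/((42 - 5*11)*(1/4419)) + 2605) = -10540*(1/((42 - 55)*(1/4419)) + 2605) = -10540*(1/(-13*1/4419) + 2605) = -10540*(1/(-13/4419) + 2605) = -10540*(-4419/13 + 2605) = -10540*29446/13 = -310360840/13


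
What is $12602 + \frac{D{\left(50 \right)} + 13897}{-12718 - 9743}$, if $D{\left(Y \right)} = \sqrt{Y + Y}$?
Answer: $\frac{283039615}{22461} \approx 12601.0$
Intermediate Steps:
$D{\left(Y \right)} = \sqrt{2} \sqrt{Y}$ ($D{\left(Y \right)} = \sqrt{2 Y} = \sqrt{2} \sqrt{Y}$)
$12602 + \frac{D{\left(50 \right)} + 13897}{-12718 - 9743} = 12602 + \frac{\sqrt{2} \sqrt{50} + 13897}{-12718 - 9743} = 12602 + \frac{\sqrt{2} \cdot 5 \sqrt{2} + 13897}{-22461} = 12602 + \left(10 + 13897\right) \left(- \frac{1}{22461}\right) = 12602 + 13907 \left(- \frac{1}{22461}\right) = 12602 - \frac{13907}{22461} = \frac{283039615}{22461}$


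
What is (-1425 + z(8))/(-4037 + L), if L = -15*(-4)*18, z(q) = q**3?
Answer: 913/2957 ≈ 0.30876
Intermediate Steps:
L = 1080 (L = 60*18 = 1080)
(-1425 + z(8))/(-4037 + L) = (-1425 + 8**3)/(-4037 + 1080) = (-1425 + 512)/(-2957) = -913*(-1/2957) = 913/2957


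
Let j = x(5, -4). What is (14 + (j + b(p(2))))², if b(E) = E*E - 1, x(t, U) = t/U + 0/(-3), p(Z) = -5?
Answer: 21609/16 ≈ 1350.6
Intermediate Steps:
x(t, U) = t/U (x(t, U) = t/U + 0*(-⅓) = t/U + 0 = t/U)
j = -5/4 (j = 5/(-4) = 5*(-¼) = -5/4 ≈ -1.2500)
b(E) = -1 + E² (b(E) = E² - 1 = -1 + E²)
(14 + (j + b(p(2))))² = (14 + (-5/4 + (-1 + (-5)²)))² = (14 + (-5/4 + (-1 + 25)))² = (14 + (-5/4 + 24))² = (14 + 91/4)² = (147/4)² = 21609/16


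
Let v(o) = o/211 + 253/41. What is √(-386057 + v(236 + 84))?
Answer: 2*I*√7222963434301/8651 ≈ 621.33*I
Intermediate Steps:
v(o) = 253/41 + o/211 (v(o) = o*(1/211) + 253*(1/41) = o/211 + 253/41 = 253/41 + o/211)
√(-386057 + v(236 + 84)) = √(-386057 + (253/41 + (236 + 84)/211)) = √(-386057 + (253/41 + (1/211)*320)) = √(-386057 + (253/41 + 320/211)) = √(-386057 + 66503/8651) = √(-3339712604/8651) = 2*I*√7222963434301/8651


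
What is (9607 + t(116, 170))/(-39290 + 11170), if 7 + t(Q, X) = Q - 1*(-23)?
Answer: -9739/28120 ≈ -0.34634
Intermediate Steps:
t(Q, X) = 16 + Q (t(Q, X) = -7 + (Q - 1*(-23)) = -7 + (Q + 23) = -7 + (23 + Q) = 16 + Q)
(9607 + t(116, 170))/(-39290 + 11170) = (9607 + (16 + 116))/(-39290 + 11170) = (9607 + 132)/(-28120) = 9739*(-1/28120) = -9739/28120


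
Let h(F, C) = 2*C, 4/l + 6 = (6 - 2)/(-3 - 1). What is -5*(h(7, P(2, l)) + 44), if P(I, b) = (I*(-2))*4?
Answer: -60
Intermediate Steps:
l = -4/7 (l = 4/(-6 + (6 - 2)/(-3 - 1)) = 4/(-6 + 4/(-4)) = 4/(-6 + 4*(-1/4)) = 4/(-6 - 1) = 4/(-7) = 4*(-1/7) = -4/7 ≈ -0.57143)
P(I, b) = -8*I (P(I, b) = -2*I*4 = -8*I)
-5*(h(7, P(2, l)) + 44) = -5*(2*(-8*2) + 44) = -5*(2*(-16) + 44) = -5*(-32 + 44) = -5*12 = -60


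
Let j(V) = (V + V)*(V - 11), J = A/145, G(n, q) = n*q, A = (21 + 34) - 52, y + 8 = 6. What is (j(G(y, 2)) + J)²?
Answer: 302864409/21025 ≈ 14405.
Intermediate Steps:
y = -2 (y = -8 + 6 = -2)
A = 3 (A = 55 - 52 = 3)
J = 3/145 ≈ 0.020690
j(V) = 2*V*(-11 + V) (j(V) = (2*V)*(-11 + V) = 2*V*(-11 + V))
(j(G(y, 2)) + J)² = (2*(-2*2)*(-11 - 2*2) + 3/145)² = (2*(-4)*(-11 - 4) + 3/145)² = (2*(-4)*(-15) + 3/145)² = (120 + 3/145)² = (17403/145)² = 302864409/21025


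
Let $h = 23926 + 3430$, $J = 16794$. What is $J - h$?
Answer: $-10562$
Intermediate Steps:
$h = 27356$
$J - h = 16794 - 27356 = -10562$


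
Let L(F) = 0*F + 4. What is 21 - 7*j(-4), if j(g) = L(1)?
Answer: -7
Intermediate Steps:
L(F) = 4 (L(F) = 0 + 4 = 4)
j(g) = 4
21 - 7*j(-4) = 21 - 7*4 = 21 - 28 = -7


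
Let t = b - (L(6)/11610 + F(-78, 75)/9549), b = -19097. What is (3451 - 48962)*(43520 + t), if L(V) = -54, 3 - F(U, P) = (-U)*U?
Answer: -760640128750213/684345 ≈ -1.1115e+9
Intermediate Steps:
F(U, P) = 3 + U² (F(U, P) = 3 - (-U)*U = 3 - (-1)*U² = 3 + U²)
t = -13069369517/684345 (t = -19097 - (-54/11610 + (3 + (-78)²)/9549) = -19097 - (-54*1/11610 + (3 + 6084)*(1/9549)) = -19097 - (-1/215 + 6087*(1/9549)) = -19097 - (-1/215 + 2029/3183) = -19097 - 1*433052/684345 = -19097 - 433052/684345 = -13069369517/684345 ≈ -19098.)
(3451 - 48962)*(43520 + t) = (3451 - 48962)*(43520 - 13069369517/684345) = -45511*16713324883/684345 = -760640128750213/684345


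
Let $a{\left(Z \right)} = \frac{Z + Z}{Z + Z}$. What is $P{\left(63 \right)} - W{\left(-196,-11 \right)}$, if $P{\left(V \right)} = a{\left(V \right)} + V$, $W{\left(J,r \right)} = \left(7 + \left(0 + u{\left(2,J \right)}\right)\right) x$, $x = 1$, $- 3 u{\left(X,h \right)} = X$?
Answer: $\frac{173}{3} \approx 57.667$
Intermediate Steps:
$u{\left(X,h \right)} = - \frac{X}{3}$
$a{\left(Z \right)} = 1$ ($a{\left(Z \right)} = \frac{2 Z}{2 Z} = 2 Z \frac{1}{2 Z} = 1$)
$W{\left(J,r \right)} = \frac{19}{3}$ ($W{\left(J,r \right)} = \left(7 + \left(0 - \frac{2}{3}\right)\right) 1 = \left(7 - \frac{2}{3}\right) 1 = \frac{19}{3} \cdot 1 = \frac{19}{3}$)
$P{\left(V \right)} = 1 + V$
$P{\left(63 \right)} - W{\left(-196,-11 \right)} = \left(1 + 63\right) - \frac{19}{3} = 64 - \frac{19}{3} = \frac{173}{3}$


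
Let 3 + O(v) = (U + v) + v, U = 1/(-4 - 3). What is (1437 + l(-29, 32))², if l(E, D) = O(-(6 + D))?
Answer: 90345025/49 ≈ 1.8438e+6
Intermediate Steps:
U = -⅐ (U = 1/(-7) = -⅐ ≈ -0.14286)
O(v) = -22/7 + 2*v (O(v) = -3 + ((-⅐ + v) + v) = -3 + (-⅐ + 2*v) = -22/7 + 2*v)
l(E, D) = -106/7 - 2*D (l(E, D) = -22/7 + 2*(-(6 + D)) = -22/7 + 2*(-6 - D) = -22/7 + (-12 - 2*D) = -106/7 - 2*D)
(1437 + l(-29, 32))² = (1437 + (-106/7 - 2*32))² = (1437 + (-106/7 - 64))² = (1437 - 554/7)² = (9505/7)² = 90345025/49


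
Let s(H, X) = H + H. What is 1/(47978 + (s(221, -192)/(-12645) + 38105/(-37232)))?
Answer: 470798640/22587478855651 ≈ 2.0843e-5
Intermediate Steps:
s(H, X) = 2*H
1/(47978 + (s(221, -192)/(-12645) + 38105/(-37232))) = 1/(47978 + ((2*221)/(-12645) + 38105/(-37232))) = 1/(47978 + (442*(-1/12645) + 38105*(-1/37232))) = 1/(47978 + (-442/12645 - 38105/37232)) = 1/(47978 - 498294269/470798640) = 1/(22587478855651/470798640) = 470798640/22587478855651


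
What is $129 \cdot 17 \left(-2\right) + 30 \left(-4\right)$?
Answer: $-4506$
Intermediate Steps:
$129 \cdot 17 \left(-2\right) + 30 \left(-4\right) = 129 \left(-34\right) - 120 = -4386 - 120 = -4506$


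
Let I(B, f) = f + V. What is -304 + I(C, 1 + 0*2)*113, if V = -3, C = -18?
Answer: -530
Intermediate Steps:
I(B, f) = -3 + f (I(B, f) = f - 3 = -3 + f)
-304 + I(C, 1 + 0*2)*113 = -304 + (-3 + (1 + 0*2))*113 = -304 + (-3 + (1 + 0))*113 = -304 + (-3 + 1)*113 = -304 - 2*113 = -304 - 226 = -530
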